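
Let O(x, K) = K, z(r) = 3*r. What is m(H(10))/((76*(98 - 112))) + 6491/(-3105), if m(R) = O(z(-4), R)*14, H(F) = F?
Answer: -262183/117990 ≈ -2.2221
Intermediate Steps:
m(R) = 14*R (m(R) = R*14 = 14*R)
m(H(10))/((76*(98 - 112))) + 6491/(-3105) = (14*10)/((76*(98 - 112))) + 6491/(-3105) = 140/((76*(-14))) + 6491*(-1/3105) = 140/(-1064) - 6491/3105 = 140*(-1/1064) - 6491/3105 = -5/38 - 6491/3105 = -262183/117990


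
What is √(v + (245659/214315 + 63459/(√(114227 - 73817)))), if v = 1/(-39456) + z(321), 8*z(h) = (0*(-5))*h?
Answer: √(114744517791276646230590 + 471614408845529497368480*√4490)/316395806280 ≈ 17.800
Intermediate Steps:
z(h) = 0 (z(h) = ((0*(-5))*h)/8 = (0*h)/8 = (⅛)*0 = 0)
v = -1/39456 (v = 1/(-39456) + 0 = -1/39456 + 0 = -1/39456 ≈ -2.5345e-5)
√(v + (245659/214315 + 63459/(√(114227 - 73817)))) = √(-1/39456 + (245659/214315 + 63459/(√(114227 - 73817)))) = √(-1/39456 + (245659*(1/214315) + 63459/(√40410))) = √(-1/39456 + (245659/214315 + 63459/((3*√4490)))) = √(-1/39456 + (245659/214315 + 63459*(√4490/13470))) = √(-1/39456 + (245659/214315 + 21153*√4490/4490)) = √(9692507189/8456012640 + 21153*√4490/4490)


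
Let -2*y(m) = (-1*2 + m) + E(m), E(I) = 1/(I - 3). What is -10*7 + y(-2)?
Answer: -679/10 ≈ -67.900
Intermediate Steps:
E(I) = 1/(-3 + I)
y(m) = 1 - m/2 - 1/(2*(-3 + m)) (y(m) = -((-1*2 + m) + 1/(-3 + m))/2 = -((-2 + m) + 1/(-3 + m))/2 = -(-2 + m + 1/(-3 + m))/2 = 1 - m/2 - 1/(2*(-3 + m)))
-10*7 + y(-2) = -10*7 + (-1 + (-3 - 2)*(2 - 1*(-2)))/(2*(-3 - 2)) = -70 + (½)*(-1 - 5*(2 + 2))/(-5) = -70 + (½)*(-⅕)*(-1 - 5*4) = -70 + (½)*(-⅕)*(-1 - 20) = -70 + (½)*(-⅕)*(-21) = -70 + 21/10 = -679/10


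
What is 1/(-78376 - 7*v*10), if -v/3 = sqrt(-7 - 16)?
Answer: -19594/1535952919 - 105*I*sqrt(23)/3071905838 ≈ -1.2757e-5 - 1.6393e-7*I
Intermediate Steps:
v = -3*I*sqrt(23) (v = -3*sqrt(-7 - 16) = -3*I*sqrt(23) ≈ -14.387*I)
1/(-78376 - 7*v*10) = 1/(-78376 - (-21)*I*sqrt(23)*10) = 1/(-78376 + (21*I*sqrt(23))*10) = 1/(-78376 + 210*I*sqrt(23))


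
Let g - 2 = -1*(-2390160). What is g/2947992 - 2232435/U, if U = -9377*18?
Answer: 194017400107/13821660492 ≈ 14.037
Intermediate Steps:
g = 2390162 (g = 2 - 1*(-2390160) = 2 + 2390160 = 2390162)
U = -168786
g/2947992 - 2232435/U = 2390162/2947992 - 2232435/(-168786) = 2390162*(1/2947992) - 2232435*(-1/168786) = 1195081/1473996 + 744145/56262 = 194017400107/13821660492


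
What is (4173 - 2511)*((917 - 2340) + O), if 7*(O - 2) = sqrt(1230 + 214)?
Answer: -16468758/7 ≈ -2.3527e+6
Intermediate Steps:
O = 52/7 (O = 2 + sqrt(1230 + 214)/7 = 2 + sqrt(1444)/7 = 2 + (1/7)*38 = 2 + 38/7 = 52/7 ≈ 7.4286)
(4173 - 2511)*((917 - 2340) + O) = (4173 - 2511)*((917 - 2340) + 52/7) = 1662*(-1423 + 52/7) = 1662*(-9909/7) = -16468758/7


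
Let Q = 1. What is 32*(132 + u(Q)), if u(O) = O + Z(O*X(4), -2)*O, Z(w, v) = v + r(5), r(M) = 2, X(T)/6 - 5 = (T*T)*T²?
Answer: 4256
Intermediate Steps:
X(T) = 30 + 6*T⁴ (X(T) = 30 + 6*((T*T)*T²) = 30 + 6*(T²*T²) = 30 + 6*T⁴)
Z(w, v) = 2 + v (Z(w, v) = v + 2 = 2 + v)
u(O) = O (u(O) = O + (2 - 2)*O = O + 0*O = O + 0 = O)
32*(132 + u(Q)) = 32*(132 + 1) = 32*133 = 4256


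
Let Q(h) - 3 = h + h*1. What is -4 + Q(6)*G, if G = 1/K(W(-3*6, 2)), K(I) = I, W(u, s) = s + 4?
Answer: -3/2 ≈ -1.5000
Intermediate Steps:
W(u, s) = 4 + s
Q(h) = 3 + 2*h (Q(h) = 3 + (h + h*1) = 3 + (h + h) = 3 + 2*h)
G = ⅙ (G = 1/(4 + 2) = 1/6 = ⅙ ≈ 0.16667)
-4 + Q(6)*G = -4 + (3 + 2*6)*(⅙) = -4 + (3 + 12)*(⅙) = -4 + 15*(⅙) = -4 + 5/2 = -3/2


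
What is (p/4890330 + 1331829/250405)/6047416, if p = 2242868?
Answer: 707470867511/740544238507434840 ≈ 9.5534e-7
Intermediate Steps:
(p/4890330 + 1331829/250405)/6047416 = (2242868/4890330 + 1331829/250405)/6047416 = (2242868*(1/4890330) + 1331829*(1/250405))*(1/6047416) = (1121434/2445165 + 1331829/250405)*(1/6047416) = (707470867511/122456308365)*(1/6047416) = 707470867511/740544238507434840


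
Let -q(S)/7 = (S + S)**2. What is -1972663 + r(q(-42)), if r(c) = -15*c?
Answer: -1231783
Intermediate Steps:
q(S) = -28*S**2 (q(S) = -7*(S + S)**2 = -7*4*S**2 = -28*S**2)
-1972663 + r(q(-42)) = -1972663 - (-420)*(-42)**2 = -1972663 - (-420)*1764 = -1972663 - 15*(-49392) = -1972663 + 740880 = -1231783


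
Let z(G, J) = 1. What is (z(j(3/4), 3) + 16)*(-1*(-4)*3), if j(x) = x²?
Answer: 204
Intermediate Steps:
(z(j(3/4), 3) + 16)*(-1*(-4)*3) = (1 + 16)*(-1*(-4)*3) = 17*(4*3) = 17*12 = 204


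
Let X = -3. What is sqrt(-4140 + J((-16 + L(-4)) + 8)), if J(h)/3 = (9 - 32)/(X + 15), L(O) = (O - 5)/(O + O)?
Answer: I*sqrt(16583)/2 ≈ 64.387*I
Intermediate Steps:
L(O) = (-5 + O)/(2*O) (L(O) = (-5 + O)/((2*O)) = (-5 + O)*(1/(2*O)) = (-5 + O)/(2*O))
J(h) = -23/4 (J(h) = 3*((9 - 32)/(-3 + 15)) = 3*(-23/12) = -23/4)
sqrt(-4140 + J((-16 + L(-4)) + 8)) = sqrt(-4140 - 23/4) = sqrt(-16583/4) = I*sqrt(16583)/2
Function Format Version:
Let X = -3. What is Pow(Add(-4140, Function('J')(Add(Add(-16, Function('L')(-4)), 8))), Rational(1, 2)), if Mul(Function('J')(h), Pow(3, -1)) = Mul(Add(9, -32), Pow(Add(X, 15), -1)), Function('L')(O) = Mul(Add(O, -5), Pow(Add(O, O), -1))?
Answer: Mul(Rational(1, 2), I, Pow(16583, Rational(1, 2))) ≈ Mul(64.387, I)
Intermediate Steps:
Function('L')(O) = Mul(Rational(1, 2), Pow(O, -1), Add(-5, O)) (Function('L')(O) = Mul(Add(-5, O), Pow(Mul(2, O), -1)) = Mul(Add(-5, O), Mul(Rational(1, 2), Pow(O, -1))) = Mul(Rational(1, 2), Pow(O, -1), Add(-5, O)))
Function('J')(h) = Rational(-23, 4) (Function('J')(h) = Mul(3, Mul(Add(9, -32), Pow(Add(-3, 15), -1))) = Mul(3, Mul(-23, Pow(12, -1))) = Mul(3, Mul(-23, Rational(1, 12))) = Mul(3, Rational(-23, 12)) = Rational(-23, 4))
Pow(Add(-4140, Function('J')(Add(Add(-16, Function('L')(-4)), 8))), Rational(1, 2)) = Pow(Add(-4140, Rational(-23, 4)), Rational(1, 2)) = Pow(Rational(-16583, 4), Rational(1, 2)) = Mul(Rational(1, 2), I, Pow(16583, Rational(1, 2)))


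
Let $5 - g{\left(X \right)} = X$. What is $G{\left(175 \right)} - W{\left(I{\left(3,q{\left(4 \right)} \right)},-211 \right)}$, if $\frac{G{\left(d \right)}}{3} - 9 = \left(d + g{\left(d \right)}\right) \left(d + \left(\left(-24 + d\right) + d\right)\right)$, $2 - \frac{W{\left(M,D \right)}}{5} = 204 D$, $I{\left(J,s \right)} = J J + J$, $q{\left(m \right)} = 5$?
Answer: $-207688$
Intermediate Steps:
$I{\left(J,s \right)} = J + J^{2}$ ($I{\left(J,s \right)} = J^{2} + J = J + J^{2}$)
$W{\left(M,D \right)} = 10 - 1020 D$ ($W{\left(M,D \right)} = 10 - 5 \cdot 204 D = 10 - 1020 D$)
$g{\left(X \right)} = 5 - X$
$G{\left(d \right)} = -333 + 45 d$ ($G{\left(d \right)} = 27 + 3 \left(d - \left(-5 + d\right)\right) \left(d + \left(\left(-24 + d\right) + d\right)\right) = 27 + 3 \cdot 5 \left(d + \left(-24 + 2 d\right)\right) = 27 + 3 \cdot 5 \left(-24 + 3 d\right) = 27 + 3 \left(-120 + 15 d\right) = 27 + \left(-360 + 45 d\right) = -333 + 45 d$)
$G{\left(175 \right)} - W{\left(I{\left(3,q{\left(4 \right)} \right)},-211 \right)} = \left(-333 + 45 \cdot 175\right) - \left(10 - -215220\right) = \left(-333 + 7875\right) - \left(10 + 215220\right) = 7542 - 215230 = -207688$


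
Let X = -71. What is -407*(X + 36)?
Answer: 14245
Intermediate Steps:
-407*(X + 36) = -407*(-71 + 36) = -407*(-35) = 14245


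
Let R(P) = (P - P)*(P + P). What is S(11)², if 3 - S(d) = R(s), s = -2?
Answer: 9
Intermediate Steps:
R(P) = 0 (R(P) = 0*(2*P) = 0)
S(d) = 3 (S(d) = 3 - 1*0 = 3 + 0 = 3)
S(11)² = 3² = 9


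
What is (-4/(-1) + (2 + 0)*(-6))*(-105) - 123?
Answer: 717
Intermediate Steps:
(-4/(-1) + (2 + 0)*(-6))*(-105) - 123 = (-4*(-1) + 2*(-6))*(-105) - 123 = (4 - 12)*(-105) - 123 = -8*(-105) - 123 = 840 - 123 = 717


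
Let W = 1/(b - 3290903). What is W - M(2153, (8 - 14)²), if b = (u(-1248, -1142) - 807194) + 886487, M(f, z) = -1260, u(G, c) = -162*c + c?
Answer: 3814962479/3027748 ≈ 1260.0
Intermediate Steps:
u(G, c) = -161*c
b = 263155 (b = (-161*(-1142) - 807194) + 886487 = (183862 - 807194) + 886487 = -623332 + 886487 = 263155)
W = -1/3027748 (W = 1/(263155 - 3290903) = 1/(-3027748) = -1/3027748 ≈ -3.3028e-7)
W - M(2153, (8 - 14)²) = -1/3027748 - 1*(-1260) = -1/3027748 + 1260 = 3814962479/3027748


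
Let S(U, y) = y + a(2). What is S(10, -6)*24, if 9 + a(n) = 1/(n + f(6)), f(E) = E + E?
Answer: -2508/7 ≈ -358.29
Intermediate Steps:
f(E) = 2*E
a(n) = -9 + 1/(12 + n) (a(n) = -9 + 1/(n + 2*6) = -9 + 1/(n + 12) = -9 + 1/(12 + n))
S(U, y) = -125/14 + y (S(U, y) = y + (-107 - 9*2)/(12 + 2) = y + (-107 - 18)/14 = y + (1/14)*(-125) = y - 125/14 = -125/14 + y)
S(10, -6)*24 = (-125/14 - 6)*24 = -209/14*24 = -2508/7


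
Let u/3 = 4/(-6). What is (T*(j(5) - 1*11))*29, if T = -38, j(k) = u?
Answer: 14326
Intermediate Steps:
u = -2 (u = 3*(4/(-6)) = 3*(4*(-1/6)) = 3*(-2/3) = -2)
j(k) = -2
(T*(j(5) - 1*11))*29 = -38*(-2 - 1*11)*29 = -38*(-2 - 11)*29 = -38*(-13)*29 = 494*29 = 14326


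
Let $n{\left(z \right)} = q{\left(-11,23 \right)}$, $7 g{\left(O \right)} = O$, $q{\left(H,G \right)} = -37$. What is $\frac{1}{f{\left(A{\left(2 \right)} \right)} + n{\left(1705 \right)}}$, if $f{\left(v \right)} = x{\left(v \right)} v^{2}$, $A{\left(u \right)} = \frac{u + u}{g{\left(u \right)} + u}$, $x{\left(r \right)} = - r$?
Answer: $- \frac{64}{2711} \approx -0.023608$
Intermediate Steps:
$g{\left(O \right)} = \frac{O}{7}$
$n{\left(z \right)} = -37$
$A{\left(u \right)} = \frac{7}{4}$ ($A{\left(u \right)} = \frac{u + u}{\frac{u}{7} + u} = \frac{2 u}{\frac{8}{7} u} = 2 u \frac{7}{8 u} = \frac{7}{4}$)
$f{\left(v \right)} = - v^{3}$ ($f{\left(v \right)} = - v v^{2} = - v^{3}$)
$\frac{1}{f{\left(A{\left(2 \right)} \right)} + n{\left(1705 \right)}} = \frac{1}{- \left(\frac{7}{4}\right)^{3} - 37} = \frac{1}{\left(-1\right) \frac{343}{64} - 37} = \frac{1}{- \frac{343}{64} - 37} = \frac{1}{- \frac{2711}{64}} = - \frac{64}{2711}$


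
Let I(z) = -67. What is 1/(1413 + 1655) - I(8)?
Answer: 205557/3068 ≈ 67.000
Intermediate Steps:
1/(1413 + 1655) - I(8) = 1/(1413 + 1655) - 1*(-67) = 1/3068 + 67 = 205557/3068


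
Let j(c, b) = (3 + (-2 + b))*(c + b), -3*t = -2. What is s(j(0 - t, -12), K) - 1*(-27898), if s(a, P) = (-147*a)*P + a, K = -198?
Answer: 12250420/3 ≈ 4.0835e+6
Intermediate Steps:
t = ⅔ (t = -⅓*(-2) = ⅔ ≈ 0.66667)
j(c, b) = (1 + b)*(b + c)
s(a, P) = a - 147*P*a (s(a, P) = -147*P*a + a = a - 147*P*a)
s(j(0 - t, -12), K) - 1*(-27898) = (-12 + (0 - 1*⅔) + (-12)² - 12*(0 - 1*⅔))*(1 - 147*(-198)) - 1*(-27898) = (-12 + (0 - ⅔) + 144 - 12*(0 - ⅔))*(1 + 29106) + 27898 = (-12 - ⅔ + 144 - 12*(-⅔))*29107 + 27898 = (-12 - ⅔ + 144 + 8)*29107 + 27898 = (418/3)*29107 + 27898 = 12166726/3 + 27898 = 12250420/3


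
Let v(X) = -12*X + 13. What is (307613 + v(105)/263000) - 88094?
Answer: 57733495753/263000 ≈ 2.1952e+5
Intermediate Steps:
v(X) = 13 - 12*X
(307613 + v(105)/263000) - 88094 = (307613 + (13 - 12*105)/263000) - 88094 = (307613 + (13 - 1260)*(1/263000)) - 88094 = (307613 - 1247*1/263000) - 88094 = (307613 - 1247/263000) - 88094 = 80902217753/263000 - 88094 = 57733495753/263000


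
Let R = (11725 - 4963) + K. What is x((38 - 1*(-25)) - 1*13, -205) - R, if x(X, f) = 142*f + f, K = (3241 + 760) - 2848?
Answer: -37230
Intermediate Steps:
K = 1153 (K = 4001 - 2848 = 1153)
x(X, f) = 143*f
R = 7915 (R = (11725 - 4963) + 1153 = 6762 + 1153 = 7915)
x((38 - 1*(-25)) - 1*13, -205) - R = 143*(-205) - 1*7915 = -29315 - 7915 = -37230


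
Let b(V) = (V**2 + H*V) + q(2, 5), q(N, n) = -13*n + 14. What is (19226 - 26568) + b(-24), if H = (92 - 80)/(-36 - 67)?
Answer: -701863/103 ≈ -6814.2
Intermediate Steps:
q(N, n) = 14 - 13*n
H = -12/103 (H = 12/(-103) = 12*(-1/103) = -12/103 ≈ -0.11650)
b(V) = -51 + V**2 - 12*V/103 (b(V) = (V**2 - 12*V/103) + (14 - 13*5) = (V**2 - 12*V/103) + (14 - 65) = (V**2 - 12*V/103) - 51 = -51 + V**2 - 12*V/103)
(19226 - 26568) + b(-24) = (19226 - 26568) + (-51 + (-24)**2 - 12/103*(-24)) = -7342 + (-51 + 576 + 288/103) = -7342 + 54363/103 = -701863/103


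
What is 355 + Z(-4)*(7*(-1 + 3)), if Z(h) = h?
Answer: 299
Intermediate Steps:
355 + Z(-4)*(7*(-1 + 3)) = 355 - 28*(-1 + 3) = 355 - 28*2 = 355 - 4*14 = 355 - 56 = 299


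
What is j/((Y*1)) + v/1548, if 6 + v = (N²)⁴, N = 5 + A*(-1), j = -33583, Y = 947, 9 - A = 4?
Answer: -8665361/244326 ≈ -35.466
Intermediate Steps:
A = 5 (A = 9 - 1*4 = 9 - 4 = 5)
N = 0 (N = 5 + 5*(-1) = 5 - 5 = 0)
v = -6 (v = -6 + (0²)⁴ = -6 + 0⁴ = -6 + 0 = -6)
j/((Y*1)) + v/1548 = -33583/(947*1) - 6/1548 = -33583/947 - 6*1/1548 = -33583*1/947 - 1/258 = -33583/947 - 1/258 = -8665361/244326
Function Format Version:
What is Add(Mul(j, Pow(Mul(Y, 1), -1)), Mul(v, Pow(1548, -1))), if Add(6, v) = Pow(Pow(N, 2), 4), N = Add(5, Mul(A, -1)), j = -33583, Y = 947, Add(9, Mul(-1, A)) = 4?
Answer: Rational(-8665361, 244326) ≈ -35.466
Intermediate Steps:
A = 5 (A = Add(9, Mul(-1, 4)) = Add(9, -4) = 5)
N = 0 (N = Add(5, Mul(5, -1)) = Add(5, -5) = 0)
v = -6 (v = Add(-6, Pow(Pow(0, 2), 4)) = Add(-6, Pow(0, 4)) = Add(-6, 0) = -6)
Add(Mul(j, Pow(Mul(Y, 1), -1)), Mul(v, Pow(1548, -1))) = Add(Mul(-33583, Pow(Mul(947, 1), -1)), Mul(-6, Pow(1548, -1))) = Add(Mul(-33583, Pow(947, -1)), Mul(-6, Rational(1, 1548))) = Add(Mul(-33583, Rational(1, 947)), Rational(-1, 258)) = Add(Rational(-33583, 947), Rational(-1, 258)) = Rational(-8665361, 244326)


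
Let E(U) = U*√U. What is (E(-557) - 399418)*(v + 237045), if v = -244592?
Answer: 3014407646 + 4203679*I*√557 ≈ 3.0144e+9 + 9.921e+7*I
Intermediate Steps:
E(U) = U^(3/2)
(E(-557) - 399418)*(v + 237045) = ((-557)^(3/2) - 399418)*(-244592 + 237045) = (-557*I*√557 - 399418)*(-7547) = (-399418 - 557*I*√557)*(-7547) = 3014407646 + 4203679*I*√557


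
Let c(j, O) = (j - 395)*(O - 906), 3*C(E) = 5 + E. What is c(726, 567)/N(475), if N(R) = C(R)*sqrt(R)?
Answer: -112209*sqrt(19)/15200 ≈ -32.178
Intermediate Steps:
C(E) = 5/3 + E/3 (C(E) = (5 + E)/3 = 5/3 + E/3)
N(R) = sqrt(R)*(5/3 + R/3) (N(R) = (5/3 + R/3)*sqrt(R) = sqrt(R)*(5/3 + R/3))
c(j, O) = (-906 + O)*(-395 + j) (c(j, O) = (-395 + j)*(-906 + O) = (-906 + O)*(-395 + j))
c(726, 567)/N(475) = (357870 - 906*726 - 395*567 + 567*726)/((sqrt(475)*(5 + 475)/3)) = (357870 - 657756 - 223965 + 411642)/(((1/3)*(5*sqrt(19))*480)) = -112209*sqrt(19)/15200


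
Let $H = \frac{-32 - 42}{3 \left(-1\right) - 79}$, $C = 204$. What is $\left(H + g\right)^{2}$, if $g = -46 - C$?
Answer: $\frac{104305369}{1681} \approx 62050.0$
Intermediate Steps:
$g = -250$ ($g = -46 - 204 = -250$)
$H = \frac{37}{41}$ ($H = - \frac{74}{-3 - 79} = - \frac{74}{-82} = \left(-74\right) \left(- \frac{1}{82}\right) = \frac{37}{41} \approx 0.90244$)
$\left(H + g\right)^{2} = \left(\frac{37}{41} - 250\right)^{2} = \left(- \frac{10213}{41}\right)^{2} = \frac{104305369}{1681}$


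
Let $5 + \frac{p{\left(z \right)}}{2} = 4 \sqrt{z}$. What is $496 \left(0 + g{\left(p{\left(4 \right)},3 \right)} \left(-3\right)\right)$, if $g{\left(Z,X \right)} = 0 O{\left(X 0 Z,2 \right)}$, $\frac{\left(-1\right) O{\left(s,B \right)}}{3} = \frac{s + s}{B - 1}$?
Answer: $0$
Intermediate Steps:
$O{\left(s,B \right)} = - \frac{6 s}{-1 + B}$ ($O{\left(s,B \right)} = - 3 \frac{s + s}{B - 1} = - 3 \frac{2 s}{-1 + B} = - \frac{6 s}{-1 + B}$)
$p{\left(z \right)} = -10 + 8 \sqrt{z}$ ($p{\left(z \right)} = -10 + 2 \cdot 4 \sqrt{z} = -10 + 8 \sqrt{z}$)
$g{\left(Z,X \right)} = 0$ ($g{\left(Z,X \right)} = 0 \left(- \frac{6 X 0 Z}{-1 + 2}\right) = 0 \left(- \frac{6 \cdot 0 Z}{1}\right) = 0 \left(\left(-6\right) 0 \cdot 1\right) = 0 \cdot 0 = 0$)
$496 \left(0 + g{\left(p{\left(4 \right)},3 \right)} \left(-3\right)\right) = 496 \left(0 + 0 \left(-3\right)\right) = 496 \left(0 + 0\right) = 496 \cdot 0 = 0$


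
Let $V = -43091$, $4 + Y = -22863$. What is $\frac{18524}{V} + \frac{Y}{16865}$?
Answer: $- \frac{1297769157}{726729715} \approx -1.7858$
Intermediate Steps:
$Y = -22867$ ($Y = -4 - 22863 = -22867$)
$\frac{18524}{V} + \frac{Y}{16865} = \frac{18524}{-43091} - \frac{22867}{16865} = 18524 \left(- \frac{1}{43091}\right) - \frac{22867}{16865} = - \frac{18524}{43091} - \frac{22867}{16865} = - \frac{1297769157}{726729715}$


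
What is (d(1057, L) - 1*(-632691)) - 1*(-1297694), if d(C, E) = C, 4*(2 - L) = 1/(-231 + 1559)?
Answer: 1931442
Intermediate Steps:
L = 10623/5312 (L = 2 - 1/(4*(-231 + 1559)) = 2 - ¼/1328 = 2 - ¼*1/1328 = 2 - 1/5312 = 10623/5312 ≈ 1.9998)
(d(1057, L) - 1*(-632691)) - 1*(-1297694) = (1057 - 1*(-632691)) - 1*(-1297694) = (1057 + 632691) + 1297694 = 633748 + 1297694 = 1931442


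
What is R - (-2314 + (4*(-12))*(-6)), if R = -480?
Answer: 1546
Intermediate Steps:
R - (-2314 + (4*(-12))*(-6)) = -480 - (-2314 + (4*(-12))*(-6)) = -480 - (-2314 - 48*(-6)) = -480 - (-2314 + 288) = -480 - 1*(-2026) = -480 + 2026 = 1546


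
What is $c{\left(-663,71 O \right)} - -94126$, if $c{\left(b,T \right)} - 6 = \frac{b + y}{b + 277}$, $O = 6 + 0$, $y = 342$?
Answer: $\frac{36335273}{386} \approx 94133.0$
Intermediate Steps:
$O = 6$
$c{\left(b,T \right)} = 6 + \frac{342 + b}{277 + b}$ ($c{\left(b,T \right)} = 6 + \frac{b + 342}{b + 277} = 6 + \frac{342 + b}{277 + b}$)
$c{\left(-663,71 O \right)} - -94126 = \frac{2004 + 7 \left(-663\right)}{277 - 663} - -94126 = \frac{2004 - 4641}{-386} + 94126 = \left(- \frac{1}{386}\right) \left(-2637\right) + 94126 = \frac{2637}{386} + 94126 = \frac{36335273}{386}$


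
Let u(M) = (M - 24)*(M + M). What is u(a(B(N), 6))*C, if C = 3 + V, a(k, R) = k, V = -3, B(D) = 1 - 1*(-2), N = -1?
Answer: 0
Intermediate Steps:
B(D) = 3 (B(D) = 1 + 2 = 3)
u(M) = 2*M*(-24 + M) (u(M) = (-24 + M)*(2*M) = 2*M*(-24 + M))
C = 0 (C = 3 - 3 = 0)
u(a(B(N), 6))*C = (2*3*(-24 + 3))*0 = (2*3*(-21))*0 = -126*0 = 0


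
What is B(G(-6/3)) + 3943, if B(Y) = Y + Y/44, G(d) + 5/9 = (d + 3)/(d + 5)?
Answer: 86741/22 ≈ 3942.8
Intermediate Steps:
G(d) = -5/9 + (3 + d)/(5 + d) (G(d) = -5/9 + (d + 3)/(d + 5) = -5/9 + (3 + d)/(5 + d))
B(Y) = 45*Y/44 (B(Y) = Y + Y*(1/44) = Y + Y/44 = 45*Y/44)
B(G(-6/3)) + 3943 = 45*(2*(1 + 2*(-6/3))/(9*(5 - 6/3)))/44 + 3943 = 45*(2*(1 + 2*(-6*⅓))/(9*(5 - 6*⅓)))/44 + 3943 = 45*(2*(1 + 2*(-2))/(9*(5 - 2)))/44 + 3943 = 45*((2/9)*(1 - 4)/3)/44 + 3943 = 45*((2/9)*(⅓)*(-3))/44 + 3943 = (45/44)*(-2/9) + 3943 = -5/22 + 3943 = 86741/22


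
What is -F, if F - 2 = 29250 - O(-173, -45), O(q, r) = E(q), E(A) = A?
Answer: -29425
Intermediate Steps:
O(q, r) = q
F = 29425 (F = 2 + (29250 - 1*(-173)) = 2 + (29250 + 173) = 2 + 29423 = 29425)
-F = -1*29425 = -29425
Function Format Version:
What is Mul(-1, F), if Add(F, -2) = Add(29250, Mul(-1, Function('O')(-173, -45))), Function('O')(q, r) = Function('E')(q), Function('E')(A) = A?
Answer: -29425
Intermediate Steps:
Function('O')(q, r) = q
F = 29425 (F = Add(2, Add(29250, Mul(-1, -173))) = Add(2, Add(29250, 173)) = Add(2, 29423) = 29425)
Mul(-1, F) = Mul(-1, 29425) = -29425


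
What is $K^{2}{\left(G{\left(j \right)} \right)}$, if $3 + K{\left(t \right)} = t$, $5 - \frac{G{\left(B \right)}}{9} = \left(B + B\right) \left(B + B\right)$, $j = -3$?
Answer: $79524$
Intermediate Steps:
$G{\left(B \right)} = 45 - 36 B^{2}$ ($G{\left(B \right)} = 45 - 9 \left(B + B\right) \left(B + B\right) = 45 - 9 \cdot 2 B 2 B = 45 - 9 \cdot 4 B^{2} = 45 - 36 B^{2}$)
$K{\left(t \right)} = -3 + t$
$K^{2}{\left(G{\left(j \right)} \right)} = \left(-3 + \left(45 - 36 \left(-3\right)^{2}\right)\right)^{2} = \left(-3 + \left(45 - 324\right)\right)^{2} = \left(-3 - 279\right)^{2} = \left(-282\right)^{2} = 79524$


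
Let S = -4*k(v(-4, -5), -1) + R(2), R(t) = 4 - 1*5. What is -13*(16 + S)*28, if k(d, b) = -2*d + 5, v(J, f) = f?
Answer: 16380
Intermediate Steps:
R(t) = -1 (R(t) = 4 - 5 = -1)
k(d, b) = 5 - 2*d
S = -61 (S = -4*(5 - 2*(-5)) - 1 = -4*(5 + 10) - 1 = -4*15 - 1 = -60 - 1 = -61)
-13*(16 + S)*28 = -13*(16 - 61)*28 = -13*(-45)*28 = 585*28 = 16380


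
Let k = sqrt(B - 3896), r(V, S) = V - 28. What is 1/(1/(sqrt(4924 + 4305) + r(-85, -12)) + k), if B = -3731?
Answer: (113 - sqrt(9229))/(-1 + I*sqrt(7627)*(113 - sqrt(9229))) ≈ -7.7434e-6 - 0.01145*I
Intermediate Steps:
r(V, S) = -28 + V
k = I*sqrt(7627) (k = sqrt(-3731 - 3896) = sqrt(-7627) = I*sqrt(7627) ≈ 87.333*I)
1/(1/(sqrt(4924 + 4305) + r(-85, -12)) + k) = 1/(1/(sqrt(4924 + 4305) + (-28 - 85)) + I*sqrt(7627)) = 1/(1/(sqrt(9229) - 113) + I*sqrt(7627)) = 1/(1/(-113 + sqrt(9229)) + I*sqrt(7627))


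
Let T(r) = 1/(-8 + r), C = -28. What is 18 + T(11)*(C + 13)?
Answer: 13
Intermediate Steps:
18 + T(11)*(C + 13) = 18 + (-28 + 13)/(-8 + 11) = 18 - 15/3 = 18 + (⅓)*(-15) = 18 - 5 = 13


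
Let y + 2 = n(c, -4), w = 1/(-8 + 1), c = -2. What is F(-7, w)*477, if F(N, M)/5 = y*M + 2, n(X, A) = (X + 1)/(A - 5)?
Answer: 37895/7 ≈ 5413.6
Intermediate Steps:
w = -⅐ (w = 1/(-7) = -⅐ ≈ -0.14286)
n(X, A) = (1 + X)/(-5 + A)
y = -17/9 (y = -2 + (1 - 2)/(-5 - 4) = -2 - 1/(-9) = -2 - ⅑*(-1) = -2 + ⅑ = -17/9 ≈ -1.8889)
F(N, M) = 10 - 85*M/9 (F(N, M) = 5*(-17*M/9 + 2) = 5*(2 - 17*M/9) = 10 - 85*M/9)
F(-7, w)*477 = (10 - 85/9*(-⅐))*477 = (10 + 85/63)*477 = (715/63)*477 = 37895/7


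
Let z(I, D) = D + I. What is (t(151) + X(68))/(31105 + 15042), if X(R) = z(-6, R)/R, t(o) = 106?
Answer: 3635/1568998 ≈ 0.0023168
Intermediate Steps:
X(R) = (-6 + R)/R (X(R) = (R - 6)/R = (-6 + R)/R)
(t(151) + X(68))/(31105 + 15042) = (106 + (-6 + 68)/68)/(31105 + 15042) = (106 + (1/68)*62)/46147 = (106 + 31/34)*(1/46147) = (3635/34)*(1/46147) = 3635/1568998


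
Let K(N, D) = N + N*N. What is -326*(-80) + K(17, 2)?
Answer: 26386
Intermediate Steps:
K(N, D) = N + N²
-326*(-80) + K(17, 2) = -326*(-80) + 17*(1 + 17) = 26080 + 17*18 = 26080 + 306 = 26386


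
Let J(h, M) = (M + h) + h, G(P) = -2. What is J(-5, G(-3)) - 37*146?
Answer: -5414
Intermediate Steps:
J(h, M) = M + 2*h
J(-5, G(-3)) - 37*146 = (-2 + 2*(-5)) - 37*146 = (-2 - 10) - 5402 = -12 - 5402 = -5414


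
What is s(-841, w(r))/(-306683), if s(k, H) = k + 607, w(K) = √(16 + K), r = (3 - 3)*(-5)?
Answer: 18/23591 ≈ 0.00076300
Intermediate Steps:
r = 0 (r = 0*(-5) = 0)
s(k, H) = 607 + k
s(-841, w(r))/(-306683) = (607 - 841)/(-306683) = -234*(-1/306683) = 18/23591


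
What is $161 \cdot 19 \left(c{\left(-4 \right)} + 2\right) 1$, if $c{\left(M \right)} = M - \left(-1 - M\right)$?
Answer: $-15295$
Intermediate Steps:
$c{\left(M \right)} = 1 + 2 M$ ($c{\left(M \right)} = M + \left(1 + M\right) = 1 + 2 M$)
$161 \cdot 19 \left(c{\left(-4 \right)} + 2\right) 1 = 161 \cdot 19 \left(\left(1 + 2 \left(-4\right)\right) + 2\right) 1 = 3059 \left(\left(1 - 8\right) + 2\right) 1 = 3059 \left(-7 + 2\right) 1 = 3059 \left(\left(-5\right) 1\right) = 3059 \left(-5\right) = -15295$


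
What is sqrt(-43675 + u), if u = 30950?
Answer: 5*I*sqrt(509) ≈ 112.81*I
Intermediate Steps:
sqrt(-43675 + u) = sqrt(-43675 + 30950) = sqrt(-12725) = 5*I*sqrt(509)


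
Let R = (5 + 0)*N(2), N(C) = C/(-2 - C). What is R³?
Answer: -125/8 ≈ -15.625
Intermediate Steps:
R = -5/2 (R = (5 + 0)*(-1*2/(2 + 2)) = 5*(-1*2/4) = 5*(-1*2*¼) = 5*(-½) = -5/2 ≈ -2.5000)
R³ = (-5/2)³ = -125/8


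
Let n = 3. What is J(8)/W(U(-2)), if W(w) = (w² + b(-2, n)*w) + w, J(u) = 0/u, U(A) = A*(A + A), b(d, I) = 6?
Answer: 0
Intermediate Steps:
U(A) = 2*A² (U(A) = A*(2*A) = 2*A²)
J(u) = 0
W(w) = w² + 7*w (W(w) = (w² + 6*w) + w = w² + 7*w)
J(8)/W(U(-2)) = 0/(((2*(-2)²)*(7 + 2*(-2)²))) = 0/(((2*4)*(7 + 2*4))) = 0/((8*(7 + 8))) = 0/((8*15)) = 0/120 = 0*(1/120) = 0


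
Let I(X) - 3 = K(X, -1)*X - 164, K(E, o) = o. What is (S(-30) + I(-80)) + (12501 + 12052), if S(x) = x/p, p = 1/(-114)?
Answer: 27892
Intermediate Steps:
I(X) = -161 - X (I(X) = 3 + (-X - 164) = 3 + (-164 - X) = -161 - X)
p = -1/114 ≈ -0.0087719
S(x) = -114*x (S(x) = x/(-1/114) = x*(-114) = -114*x)
(S(-30) + I(-80)) + (12501 + 12052) = (-114*(-30) + (-161 - 1*(-80))) + (12501 + 12052) = (3420 + (-161 + 80)) + 24553 = (3420 - 81) + 24553 = 3339 + 24553 = 27892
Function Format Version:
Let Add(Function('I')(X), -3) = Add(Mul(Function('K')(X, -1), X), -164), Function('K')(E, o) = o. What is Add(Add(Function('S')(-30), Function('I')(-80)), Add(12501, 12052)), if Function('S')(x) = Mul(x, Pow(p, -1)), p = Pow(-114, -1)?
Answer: 27892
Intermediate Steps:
Function('I')(X) = Add(-161, Mul(-1, X)) (Function('I')(X) = Add(3, Add(Mul(-1, X), -164)) = Add(3, Add(-164, Mul(-1, X))) = Add(-161, Mul(-1, X)))
p = Rational(-1, 114) ≈ -0.0087719
Function('S')(x) = Mul(-114, x) (Function('S')(x) = Mul(x, Pow(Rational(-1, 114), -1)) = Mul(x, -114) = Mul(-114, x))
Add(Add(Function('S')(-30), Function('I')(-80)), Add(12501, 12052)) = Add(Add(Mul(-114, -30), Add(-161, Mul(-1, -80))), Add(12501, 12052)) = Add(Add(3420, Add(-161, 80)), 24553) = Add(Add(3420, -81), 24553) = Add(3339, 24553) = 27892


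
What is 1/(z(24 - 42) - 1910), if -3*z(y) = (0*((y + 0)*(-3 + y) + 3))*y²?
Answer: -1/1910 ≈ -0.00052356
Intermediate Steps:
z(y) = 0 (z(y) = -0*((y + 0)*(-3 + y) + 3)*y²/3 = -0*(y*(-3 + y) + 3)*y²/3 = -0*(3 + y*(-3 + y))*y²/3 = -0*y² = -⅓*0 = 0)
1/(z(24 - 42) - 1910) = 1/(0 - 1910) = 1/(-1910) = -1/1910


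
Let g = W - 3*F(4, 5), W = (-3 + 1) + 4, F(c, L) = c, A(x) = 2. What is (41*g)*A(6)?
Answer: -820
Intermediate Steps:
W = 2 (W = -2 + 4 = 2)
g = -10 (g = 2 - 3*4 = 2 - 12 = -10)
(41*g)*A(6) = (41*(-10))*2 = -410*2 = -820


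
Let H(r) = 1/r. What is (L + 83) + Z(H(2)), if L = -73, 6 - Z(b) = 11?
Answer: 5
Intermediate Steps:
Z(b) = -5 (Z(b) = 6 - 1*11 = 6 - 11 = -5)
(L + 83) + Z(H(2)) = (-73 + 83) - 5 = 10 - 5 = 5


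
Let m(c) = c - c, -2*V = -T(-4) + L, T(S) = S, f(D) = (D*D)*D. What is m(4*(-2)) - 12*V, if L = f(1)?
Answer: 30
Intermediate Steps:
f(D) = D**3 (f(D) = D**2*D = D**3)
L = 1 (L = 1**3 = 1)
V = -5/2 (V = -(-1*(-4) + 1)/2 = -(4 + 1)/2 = -1/2*5 = -5/2 ≈ -2.5000)
m(c) = 0
m(4*(-2)) - 12*V = 0 - 12*(-5/2) = 0 + 30 = 30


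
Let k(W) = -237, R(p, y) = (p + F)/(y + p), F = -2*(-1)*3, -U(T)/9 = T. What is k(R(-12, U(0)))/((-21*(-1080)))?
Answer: -79/7560 ≈ -0.010450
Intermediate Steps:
U(T) = -9*T
F = 6 (F = 2*3 = 6)
R(p, y) = (6 + p)/(p + y) (R(p, y) = (p + 6)/(y + p) = (6 + p)/(p + y))
k(R(-12, U(0)))/((-21*(-1080))) = -237/((-21*(-1080))) = -237/22680 = -237*1/22680 = -79/7560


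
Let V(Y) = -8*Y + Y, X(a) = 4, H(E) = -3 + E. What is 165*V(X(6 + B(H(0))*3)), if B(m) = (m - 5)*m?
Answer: -4620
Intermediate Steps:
B(m) = m*(-5 + m) (B(m) = (-5 + m)*m = m*(-5 + m))
V(Y) = -7*Y
165*V(X(6 + B(H(0))*3)) = 165*(-7*4) = 165*(-28) = -4620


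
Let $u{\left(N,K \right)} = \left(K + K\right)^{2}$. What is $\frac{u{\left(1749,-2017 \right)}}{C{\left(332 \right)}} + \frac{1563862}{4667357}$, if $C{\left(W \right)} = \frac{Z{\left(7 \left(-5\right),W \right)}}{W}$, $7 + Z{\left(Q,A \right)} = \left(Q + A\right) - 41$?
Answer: $\frac{303810518966354}{14002071} \approx 2.1698 \cdot 10^{7}$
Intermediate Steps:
$u{\left(N,K \right)} = 4 K^{2}$ ($u{\left(N,K \right)} = \left(2 K\right)^{2} = 4 K^{2}$)
$Z{\left(Q,A \right)} = -48 + A + Q$ ($Z{\left(Q,A \right)} = -7 - \left(41 - A - Q\right) = -7 + \left(-41 + A + Q\right) = -48 + A + Q$)
$C{\left(W \right)} = \frac{-83 + W}{W}$ ($C{\left(W \right)} = \frac{-48 + W + 7 \left(-5\right)}{W} = \frac{-48 + W - 35}{W} = \frac{-83 + W}{W}$)
$\frac{u{\left(1749,-2017 \right)}}{C{\left(332 \right)}} + \frac{1563862}{4667357} = \frac{4 \left(-2017\right)^{2}}{\frac{1}{332} \left(-83 + 332\right)} + \frac{1563862}{4667357} = \frac{4 \cdot 4068289}{\frac{1}{332} \cdot 249} + 1563862 \cdot \frac{1}{4667357} = \frac{16273156}{\frac{3}{4}} + \frac{1563862}{4667357} = 16273156 \cdot \frac{4}{3} + \frac{1563862}{4667357} = \frac{65092624}{3} + \frac{1563862}{4667357} = \frac{303810518966354}{14002071}$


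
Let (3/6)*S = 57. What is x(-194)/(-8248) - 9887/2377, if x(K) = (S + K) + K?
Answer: -40448339/9802748 ≈ -4.1262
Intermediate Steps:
S = 114 (S = 2*57 = 114)
x(K) = 114 + 2*K (x(K) = (114 + K) + K = 114 + 2*K)
x(-194)/(-8248) - 9887/2377 = (114 + 2*(-194))/(-8248) - 9887/2377 = (114 - 388)*(-1/8248) - 9887*1/2377 = -274*(-1/8248) - 9887/2377 = 137/4124 - 9887/2377 = -40448339/9802748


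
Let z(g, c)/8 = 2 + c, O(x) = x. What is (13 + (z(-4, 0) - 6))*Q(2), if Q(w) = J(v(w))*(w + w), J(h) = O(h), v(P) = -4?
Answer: -368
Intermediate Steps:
J(h) = h
z(g, c) = 16 + 8*c (z(g, c) = 8*(2 + c) = 16 + 8*c)
Q(w) = -8*w (Q(w) = -4*(w + w) = -8*w)
(13 + (z(-4, 0) - 6))*Q(2) = (13 + ((16 + 8*0) - 6))*(-8*2) = (13 + ((16 + 0) - 6))*(-16) = (13 + (16 - 6))*(-16) = (13 + 10)*(-16) = 23*(-16) = -368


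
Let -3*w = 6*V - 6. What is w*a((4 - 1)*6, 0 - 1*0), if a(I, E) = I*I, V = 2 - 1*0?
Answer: -648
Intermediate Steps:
V = 2 (V = 2 + 0 = 2)
w = -2 (w = -(6*2 - 6)/3 = -(12 - 6)/3 = -⅓*6 = -2)
a(I, E) = I²
w*a((4 - 1)*6, 0 - 1*0) = -2*36*(4 - 1)² = -2*(3*6)² = -2*18² = -2*324 = -648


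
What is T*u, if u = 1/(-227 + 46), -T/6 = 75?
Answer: 450/181 ≈ 2.4862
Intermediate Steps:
T = -450 (T = -6*75 = -450)
u = -1/181 (u = 1/(-181) = -1/181 ≈ -0.0055249)
T*u = -450*(-1/181) = 450/181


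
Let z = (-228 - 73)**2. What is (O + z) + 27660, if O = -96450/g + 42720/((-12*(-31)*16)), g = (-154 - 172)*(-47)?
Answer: 56172265497/474982 ≈ 1.1826e+5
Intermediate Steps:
z = 90601 (z = (-301)**2 = 90601)
g = 15322 (g = -326*(-47) = 15322)
O = 419195/474982 (O = -96450/15322 + 42720/((-12*(-31)*16)) = -96450*1/15322 + 42720/((372*16)) = -48225/7661 + 42720/5952 = -48225/7661 + 42720*(1/5952) = -48225/7661 + 445/62 = 419195/474982 ≈ 0.88255)
(O + z) + 27660 = (419195/474982 + 90601) + 27660 = 43034263377/474982 + 27660 = 56172265497/474982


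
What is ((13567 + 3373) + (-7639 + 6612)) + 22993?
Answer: 38906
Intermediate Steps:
((13567 + 3373) + (-7639 + 6612)) + 22993 = (16940 - 1027) + 22993 = 15913 + 22993 = 38906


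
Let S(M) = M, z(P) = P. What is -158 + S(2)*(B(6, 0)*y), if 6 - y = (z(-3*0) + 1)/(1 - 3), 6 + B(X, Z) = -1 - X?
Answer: -327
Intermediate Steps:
B(X, Z) = -7 - X (B(X, Z) = -6 + (-1 - X) = -7 - X)
y = 13/2 (y = 6 - (-3*0 + 1)/(1 - 3) = 6 - (0 + 1)/(-2) = 6 - (-1)/2 = 6 - 1*(-½) = 6 + ½ = 13/2 ≈ 6.5000)
-158 + S(2)*(B(6, 0)*y) = -158 + 2*((-7 - 1*6)*(13/2)) = -158 + 2*((-7 - 6)*(13/2)) = -158 + 2*(-13*13/2) = -158 + 2*(-169/2) = -158 - 169 = -327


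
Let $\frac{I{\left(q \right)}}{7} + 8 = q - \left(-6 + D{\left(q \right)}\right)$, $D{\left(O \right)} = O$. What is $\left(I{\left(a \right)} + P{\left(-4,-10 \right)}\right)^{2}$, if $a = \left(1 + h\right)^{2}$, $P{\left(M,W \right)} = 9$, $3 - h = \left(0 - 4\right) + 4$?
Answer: $25$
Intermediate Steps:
$h = 3$ ($h = 3 - \left(\left(0 - 4\right) + 4\right) = 3 - \left(-4 + 4\right) = 3 - 0 = 3 + 0 = 3$)
$a = 16$ ($a = \left(1 + 3\right)^{2} = 4^{2} = 16$)
$I{\left(q \right)} = -14$ ($I{\left(q \right)} = -56 + 7 \left(q - \left(-6 + q\right)\right) = -56 + 7 \cdot 6 = -56 + 42 = -14$)
$\left(I{\left(a \right)} + P{\left(-4,-10 \right)}\right)^{2} = \left(-14 + 9\right)^{2} = \left(-5\right)^{2} = 25$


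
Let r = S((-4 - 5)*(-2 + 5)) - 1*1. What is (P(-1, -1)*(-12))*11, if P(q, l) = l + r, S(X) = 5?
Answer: -396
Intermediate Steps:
r = 4 (r = 5 - 1*1 = 5 - 1 = 4)
P(q, l) = 4 + l (P(q, l) = l + 4 = 4 + l)
(P(-1, -1)*(-12))*11 = ((4 - 1)*(-12))*11 = (3*(-12))*11 = -36*11 = -396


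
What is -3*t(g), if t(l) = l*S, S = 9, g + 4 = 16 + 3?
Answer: -405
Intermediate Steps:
g = 15 (g = -4 + (16 + 3) = -4 + 19 = 15)
t(l) = 9*l (t(l) = l*9 = 9*l)
-3*t(g) = -27*15 = -3*135 = -405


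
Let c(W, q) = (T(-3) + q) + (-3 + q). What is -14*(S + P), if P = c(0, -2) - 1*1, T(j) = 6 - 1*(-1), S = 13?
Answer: -168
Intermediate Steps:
T(j) = 7 (T(j) = 6 + 1 = 7)
c(W, q) = 4 + 2*q (c(W, q) = (7 + q) + (-3 + q) = 4 + 2*q)
P = -1 (P = (4 + 2*(-2)) - 1*1 = (4 - 4) - 1 = 0 - 1 = -1)
-14*(S + P) = -14*(13 - 1) = -14*12 = -168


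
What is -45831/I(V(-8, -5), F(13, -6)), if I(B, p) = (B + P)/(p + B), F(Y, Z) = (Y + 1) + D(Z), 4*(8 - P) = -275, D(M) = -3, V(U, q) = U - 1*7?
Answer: 733296/247 ≈ 2968.8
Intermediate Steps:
V(U, q) = -7 + U (V(U, q) = U - 7 = -7 + U)
P = 307/4 (P = 8 - ¼*(-275) = 8 + 275/4 = 307/4 ≈ 76.750)
F(Y, Z) = -2 + Y (F(Y, Z) = (Y + 1) - 3 = (1 + Y) - 3 = -2 + Y)
I(B, p) = (307/4 + B)/(B + p) (I(B, p) = (B + 307/4)/(p + B) = (307/4 + B)/(B + p))
-45831/I(V(-8, -5), F(13, -6)) = -45831*((-7 - 8) + (-2 + 13))/(307/4 + (-7 - 8)) = -45831*(-15 + 11)/(307/4 - 15) = -45831/((247/4)/(-4)) = -45831/((-¼*247/4)) = -45831/(-247/16) = -45831*(-16/247) = 733296/247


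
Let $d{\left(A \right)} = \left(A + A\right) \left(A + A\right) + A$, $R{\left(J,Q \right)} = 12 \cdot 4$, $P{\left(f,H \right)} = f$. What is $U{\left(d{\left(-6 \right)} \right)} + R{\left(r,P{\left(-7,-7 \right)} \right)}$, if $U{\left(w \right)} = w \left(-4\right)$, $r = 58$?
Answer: $-504$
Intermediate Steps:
$R{\left(J,Q \right)} = 48$
$d{\left(A \right)} = A + 4 A^{2}$ ($d{\left(A \right)} = 2 A 2 A + A = 4 A^{2} + A = A + 4 A^{2}$)
$U{\left(w \right)} = - 4 w$
$U{\left(d{\left(-6 \right)} \right)} + R{\left(r,P{\left(-7,-7 \right)} \right)} = - 4 \left(- 6 \left(1 + 4 \left(-6\right)\right)\right) + 48 = - 4 \left(- 6 \left(1 - 24\right)\right) + 48 = - 4 \left(\left(-6\right) \left(-23\right)\right) + 48 = \left(-4\right) 138 + 48 = -552 + 48 = -504$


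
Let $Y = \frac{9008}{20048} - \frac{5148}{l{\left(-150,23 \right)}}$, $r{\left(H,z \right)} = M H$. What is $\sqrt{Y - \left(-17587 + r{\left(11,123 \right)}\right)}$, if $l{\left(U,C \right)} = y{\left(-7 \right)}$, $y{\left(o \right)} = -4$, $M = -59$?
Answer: $\frac{3 \sqrt{3405776794}}{1253} \approx 139.73$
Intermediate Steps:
$l{\left(U,C \right)} = -4$
$r{\left(H,z \right)} = - 59 H$
$Y = \frac{1613174}{1253}$ ($Y = \frac{9008}{20048} - \frac{5148}{-4} = 9008 \cdot \frac{1}{20048} - -1287 = \frac{563}{1253} + 1287 = \frac{1613174}{1253} \approx 1287.4$)
$\sqrt{Y - \left(-17587 + r{\left(11,123 \right)}\right)} = \sqrt{\frac{1613174}{1253} + \left(17587 - \left(-59\right) 11\right)} = \sqrt{\frac{1613174}{1253} + \left(17587 - -649\right)} = \sqrt{\frac{1613174}{1253} + \left(17587 + 649\right)} = \sqrt{\frac{1613174}{1253} + 18236} = \sqrt{\frac{24462882}{1253}} = \frac{3 \sqrt{3405776794}}{1253}$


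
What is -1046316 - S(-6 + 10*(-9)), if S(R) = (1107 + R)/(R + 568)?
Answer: -493862163/472 ≈ -1.0463e+6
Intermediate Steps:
S(R) = (1107 + R)/(568 + R)
-1046316 - S(-6 + 10*(-9)) = -1046316 - (1107 + (-6 + 10*(-9)))/(568 + (-6 + 10*(-9))) = -1046316 - (1107 + (-6 - 90))/(568 + (-6 - 90)) = -1046316 - (1107 - 96)/(568 - 96) = -1046316 - 1011/472 = -493862163/472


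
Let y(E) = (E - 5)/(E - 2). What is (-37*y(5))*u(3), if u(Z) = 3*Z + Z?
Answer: 0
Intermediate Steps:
u(Z) = 4*Z
y(E) = (-5 + E)/(-2 + E)
(-37*y(5))*u(3) = (-37*(-5 + 5)/(-2 + 5))*(4*3) = -37*0/3*12 = -37*0*12 = 0*12 = 0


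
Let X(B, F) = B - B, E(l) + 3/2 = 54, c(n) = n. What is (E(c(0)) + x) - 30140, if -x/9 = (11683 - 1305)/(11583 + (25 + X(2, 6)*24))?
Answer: -174674551/5804 ≈ -30096.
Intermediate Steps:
E(l) = 105/2 (E(l) = -3/2 + 54 = 105/2)
X(B, F) = 0
x = -46701/5804 (x = -9*(11683 - 1305)/(11583 + (25 + 0*24)) = -93402/(11583 + (25 + 0)) = -93402/(11583 + 25) = -93402/11608 = -9*5189/5804 = -46701/5804 ≈ -8.0463)
(E(c(0)) + x) - 30140 = (105/2 - 46701/5804) - 30140 = 258009/5804 - 30140 = -174674551/5804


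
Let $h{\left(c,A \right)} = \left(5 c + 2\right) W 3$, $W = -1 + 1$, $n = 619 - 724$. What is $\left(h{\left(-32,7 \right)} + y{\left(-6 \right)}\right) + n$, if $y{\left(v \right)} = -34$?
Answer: $-139$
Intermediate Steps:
$n = -105$ ($n = 619 - 724 = -105$)
$W = 0$
$h{\left(c,A \right)} = 0$ ($h{\left(c,A \right)} = \left(5 c + 2\right) 0 \cdot 3 = \left(2 + 5 c\right) 0 \cdot 3 = 0 \cdot 3 = 0$)
$\left(h{\left(-32,7 \right)} + y{\left(-6 \right)}\right) + n = \left(0 - 34\right) - 105 = -34 - 105 = -139$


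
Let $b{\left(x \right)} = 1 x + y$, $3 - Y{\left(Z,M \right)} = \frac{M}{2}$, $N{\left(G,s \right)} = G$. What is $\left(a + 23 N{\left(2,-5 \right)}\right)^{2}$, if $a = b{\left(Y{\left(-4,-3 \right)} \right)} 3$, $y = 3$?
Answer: $\frac{18769}{4} \approx 4692.3$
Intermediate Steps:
$Y{\left(Z,M \right)} = 3 - \frac{M}{2}$
$b{\left(x \right)} = 3 + x$ ($b{\left(x \right)} = 1 x + 3 = x + 3 = 3 + x$)
$a = \frac{45}{2}$ ($a = \left(3 + \left(3 - - \frac{3}{2}\right)\right) 3 = \left(3 + \left(3 + \frac{3}{2}\right)\right) 3 = \left(3 + \frac{9}{2}\right) 3 = \frac{15}{2} \cdot 3 = \frac{45}{2} \approx 22.5$)
$\left(a + 23 N{\left(2,-5 \right)}\right)^{2} = \left(\frac{45}{2} + 23 \cdot 2\right)^{2} = \left(\frac{45}{2} + 46\right)^{2} = \left(\frac{137}{2}\right)^{2} = \frac{18769}{4}$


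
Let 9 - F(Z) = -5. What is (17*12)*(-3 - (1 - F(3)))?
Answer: 2040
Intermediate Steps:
F(Z) = 14 (F(Z) = 9 - 1*(-5) = 9 + 5 = 14)
(17*12)*(-3 - (1 - F(3))) = (17*12)*(-3 - (1 - 1*14)) = 204*(-3 - (1 - 14)) = 204*(-3 - 1*(-13)) = 204*(-3 + 13) = 204*10 = 2040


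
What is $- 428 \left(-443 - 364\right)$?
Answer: $345396$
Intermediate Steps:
$- 428 \left(-443 - 364\right) = \left(-428\right) \left(-807\right) = 345396$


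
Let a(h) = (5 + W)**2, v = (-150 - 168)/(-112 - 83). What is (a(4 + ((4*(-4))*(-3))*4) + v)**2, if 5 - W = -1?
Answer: 63536841/4225 ≈ 15038.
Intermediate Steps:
W = 6 (W = 5 - 1*(-1) = 5 + 1 = 6)
v = 106/65 (v = -318/(-195) = -318*(-1/195) = 106/65 ≈ 1.6308)
a(h) = 121 (a(h) = (5 + 6)**2 = 11**2 = 121)
(a(4 + ((4*(-4))*(-3))*4) + v)**2 = (121 + 106/65)**2 = (7971/65)**2 = 63536841/4225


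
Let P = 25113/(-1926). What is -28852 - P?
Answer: -18514613/642 ≈ -28839.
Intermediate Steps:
P = -8371/642 (P = 25113*(-1/1926) = -8371/642 ≈ -13.039)
-28852 - P = -28852 - 1*(-8371/642) = -28852 + 8371/642 = -18514613/642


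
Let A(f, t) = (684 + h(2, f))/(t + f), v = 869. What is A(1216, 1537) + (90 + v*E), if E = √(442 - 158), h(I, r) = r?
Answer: 249670/2753 + 1738*√71 ≈ 14735.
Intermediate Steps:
A(f, t) = (684 + f)/(f + t) (A(f, t) = (684 + f)/(t + f) = (684 + f)/(f + t))
E = 2*√71 (E = √284 = 2*√71 ≈ 16.852)
A(1216, 1537) + (90 + v*E) = (684 + 1216)/(1216 + 1537) + (90 + 869*(2*√71)) = 1900/2753 + (90 + 1738*√71) = 249670/2753 + 1738*√71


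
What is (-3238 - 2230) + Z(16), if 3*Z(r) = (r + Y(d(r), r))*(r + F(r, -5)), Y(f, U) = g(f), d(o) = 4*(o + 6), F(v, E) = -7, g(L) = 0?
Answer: -5420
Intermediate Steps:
d(o) = 24 + 4*o (d(o) = 4*(6 + o) = 24 + 4*o)
Y(f, U) = 0
Z(r) = r*(-7 + r)/3 (Z(r) = ((r + 0)*(r - 7))/3 = (r*(-7 + r))/3 = r*(-7 + r)/3)
(-3238 - 2230) + Z(16) = (-3238 - 2230) + (⅓)*16*(-7 + 16) = -5468 + (⅓)*16*9 = -5468 + 48 = -5420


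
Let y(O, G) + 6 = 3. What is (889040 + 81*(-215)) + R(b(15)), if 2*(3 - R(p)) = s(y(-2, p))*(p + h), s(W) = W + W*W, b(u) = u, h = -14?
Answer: 871625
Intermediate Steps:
y(O, G) = -3 (y(O, G) = -6 + 3 = -3)
s(W) = W + W**2
R(p) = 45 - 3*p (R(p) = 3 - (-3*(1 - 3))*(p - 14)/2 = 3 - (-3*(-2))*(-14 + p)/2 = 3 - 3*(-14 + p) = 3 - (-84 + 6*p)/2 = 3 + (42 - 3*p) = 45 - 3*p)
(889040 + 81*(-215)) + R(b(15)) = (889040 + 81*(-215)) + (45 - 3*15) = (889040 - 17415) + (45 - 45) = 871625 + 0 = 871625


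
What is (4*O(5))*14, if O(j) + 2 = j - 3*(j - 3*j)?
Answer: 1848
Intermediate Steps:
O(j) = -2 + 7*j (O(j) = -2 + (j - 3*(j - 3*j)) = -2 + (j - (-6)*j) = -2 + (j + 6*j) = -2 + 7*j)
(4*O(5))*14 = (4*(-2 + 7*5))*14 = (4*(-2 + 35))*14 = (4*33)*14 = 132*14 = 1848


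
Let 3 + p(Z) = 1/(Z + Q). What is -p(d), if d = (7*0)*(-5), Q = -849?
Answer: 2548/849 ≈ 3.0012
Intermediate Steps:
d = 0 (d = 0*(-5) = 0)
p(Z) = -3 + 1/(-849 + Z) (p(Z) = -3 + 1/(Z - 849) = -3 + 1/(-849 + Z))
-p(d) = -(2548 - 3*0)/(-849 + 0) = -(2548 + 0)/(-849) = -(-1)*2548/849 = -1*(-2548/849) = 2548/849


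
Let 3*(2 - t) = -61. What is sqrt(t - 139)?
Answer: 5*I*sqrt(42)/3 ≈ 10.801*I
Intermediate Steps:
t = 67/3 (t = 2 - 1/3*(-61) = 2 + 61/3 = 67/3 ≈ 22.333)
sqrt(t - 139) = sqrt(67/3 - 139) = sqrt(-350/3) = 5*I*sqrt(42)/3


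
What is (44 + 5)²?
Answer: 2401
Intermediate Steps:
(44 + 5)² = 49² = 2401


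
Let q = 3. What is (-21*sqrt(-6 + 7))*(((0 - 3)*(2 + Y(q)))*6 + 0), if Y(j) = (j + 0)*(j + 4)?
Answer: 8694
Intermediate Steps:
Y(j) = j*(4 + j)
(-21*sqrt(-6 + 7))*(((0 - 3)*(2 + Y(q)))*6 + 0) = (-21*sqrt(-6 + 7))*(((0 - 3)*(2 + 3*(4 + 3)))*6 + 0) = (-21*sqrt(1))*(-3*(2 + 3*7)*6 + 0) = (-21*1)*(-3*(2 + 21)*6 + 0) = -21*(-3*23*6 + 0) = -21*(-69*6 + 0) = -21*(-414 + 0) = -21*(-414) = 8694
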